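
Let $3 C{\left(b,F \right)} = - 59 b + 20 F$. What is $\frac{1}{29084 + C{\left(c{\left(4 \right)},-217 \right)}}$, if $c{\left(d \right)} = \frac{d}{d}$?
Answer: $\frac{3}{82853} \approx 3.6209 \cdot 10^{-5}$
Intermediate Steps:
$c{\left(d \right)} = 1$
$C{\left(b,F \right)} = - \frac{59 b}{3} + \frac{20 F}{3}$ ($C{\left(b,F \right)} = \frac{- 59 b + 20 F}{3} = - \frac{59 b}{3} + \frac{20 F}{3}$)
$\frac{1}{29084 + C{\left(c{\left(4 \right)},-217 \right)}} = \frac{1}{29084 + \left(\left(- \frac{59}{3}\right) 1 + \frac{20}{3} \left(-217\right)\right)} = \frac{1}{29084 - \frac{4399}{3}} = \frac{1}{\frac{82853}{3}} = \frac{3}{82853}$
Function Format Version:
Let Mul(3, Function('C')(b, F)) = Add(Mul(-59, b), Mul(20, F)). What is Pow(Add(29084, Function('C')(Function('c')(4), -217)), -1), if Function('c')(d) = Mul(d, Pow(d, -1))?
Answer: Rational(3, 82853) ≈ 3.6209e-5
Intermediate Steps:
Function('c')(d) = 1
Function('C')(b, F) = Add(Mul(Rational(-59, 3), b), Mul(Rational(20, 3), F)) (Function('C')(b, F) = Mul(Rational(1, 3), Add(Mul(-59, b), Mul(20, F))) = Add(Mul(Rational(-59, 3), b), Mul(Rational(20, 3), F)))
Pow(Add(29084, Function('C')(Function('c')(4), -217)), -1) = Pow(Add(29084, Add(Mul(Rational(-59, 3), 1), Mul(Rational(20, 3), -217))), -1) = Pow(Add(29084, Add(Rational(-59, 3), Rational(-4340, 3))), -1) = Pow(Add(29084, Rational(-4399, 3)), -1) = Pow(Rational(82853, 3), -1) = Rational(3, 82853)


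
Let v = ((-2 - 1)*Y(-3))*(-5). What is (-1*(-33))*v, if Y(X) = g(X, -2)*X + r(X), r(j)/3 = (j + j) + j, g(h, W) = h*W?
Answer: -22275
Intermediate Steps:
g(h, W) = W*h
r(j) = 9*j (r(j) = 3*((j + j) + j) = 3*(2*j + j) = 3*(3*j) = 9*j)
Y(X) = -2*X² + 9*X (Y(X) = (-2*X)*X + 9*X = -2*X² + 9*X)
v = -675 (v = ((-2 - 1)*(-3*(9 - 2*(-3))))*(-5) = -(-9)*(9 + 6)*(-5) = -(-9)*15*(-5) = -3*(-45)*(-5) = 135*(-5) = -675)
(-1*(-33))*v = -1*(-33)*(-675) = 33*(-675) = -22275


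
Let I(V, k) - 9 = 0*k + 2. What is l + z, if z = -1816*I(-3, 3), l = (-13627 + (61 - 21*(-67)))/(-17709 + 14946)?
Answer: -6131281/307 ≈ -19972.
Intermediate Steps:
l = 1351/307 (l = (-13627 + (61 + 1407))/(-2763) = (-13627 + 1468)*(-1/2763) = -12159*(-1/2763) = 1351/307 ≈ 4.4007)
I(V, k) = 11 (I(V, k) = 9 + (0*k + 2) = 9 + (0 + 2) = 9 + 2 = 11)
z = -19976 (z = -1816*11 = -19976)
l + z = 1351/307 - 19976 = -6131281/307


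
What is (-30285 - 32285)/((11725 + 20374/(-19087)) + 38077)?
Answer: -119427359/95055040 ≈ -1.2564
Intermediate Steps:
(-30285 - 32285)/((11725 + 20374/(-19087)) + 38077) = -62570/((11725 + 20374*(-1/19087)) + 38077) = -62570/((11725 - 20374/19087) + 38077) = -62570/(223774701/19087 + 38077) = -62570/950550400/19087 = -62570*19087/950550400 = -119427359/95055040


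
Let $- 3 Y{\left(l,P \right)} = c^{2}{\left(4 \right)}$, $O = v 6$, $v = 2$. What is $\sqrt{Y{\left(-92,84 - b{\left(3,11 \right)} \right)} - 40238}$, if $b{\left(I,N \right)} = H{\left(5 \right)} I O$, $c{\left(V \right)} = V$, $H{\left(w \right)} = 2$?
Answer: $\frac{i \sqrt{362190}}{3} \approx 200.61 i$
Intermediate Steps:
$O = 12$ ($O = 2 \cdot 6 = 12$)
$b{\left(I,N \right)} = 24 I$ ($b{\left(I,N \right)} = 2 I 12 = 24 I$)
$Y{\left(l,P \right)} = - \frac{16}{3}$ ($Y{\left(l,P \right)} = - \frac{4^{2}}{3} = \left(- \frac{1}{3}\right) 16 = - \frac{16}{3}$)
$\sqrt{Y{\left(-92,84 - b{\left(3,11 \right)} \right)} - 40238} = \sqrt{- \frac{16}{3} - 40238} = \sqrt{- \frac{120730}{3}} = \frac{i \sqrt{362190}}{3}$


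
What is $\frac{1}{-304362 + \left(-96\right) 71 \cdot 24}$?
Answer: $- \frac{1}{467946} \approx -2.137 \cdot 10^{-6}$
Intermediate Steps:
$\frac{1}{-304362 + \left(-96\right) 71 \cdot 24} = \frac{1}{-304362 - 163584} = \frac{1}{-467946} = - \frac{1}{467946}$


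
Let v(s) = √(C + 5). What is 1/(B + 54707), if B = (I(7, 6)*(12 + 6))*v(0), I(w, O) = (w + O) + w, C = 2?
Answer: 54707/2991948649 - 360*√7/2991948649 ≈ 1.7966e-5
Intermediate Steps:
I(w, O) = O + 2*w (I(w, O) = (O + w) + w = O + 2*w)
v(s) = √7 (v(s) = √(2 + 5) = √7)
B = 360*√7 (B = ((6 + 2*7)*(12 + 6))*√7 = ((6 + 14)*18)*√7 = (20*18)*√7 = 360*√7 ≈ 952.47)
1/(B + 54707) = 1/(360*√7 + 54707) = 1/(54707 + 360*√7)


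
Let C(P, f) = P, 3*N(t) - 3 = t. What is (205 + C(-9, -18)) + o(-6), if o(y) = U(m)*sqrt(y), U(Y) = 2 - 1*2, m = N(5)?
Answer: 196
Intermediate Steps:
N(t) = 1 + t/3
m = 8/3 (m = 1 + (1/3)*5 = 1 + 5/3 = 8/3 ≈ 2.6667)
U(Y) = 0 (U(Y) = 2 - 2 = 0)
o(y) = 0 (o(y) = 0*sqrt(y) = 0)
(205 + C(-9, -18)) + o(-6) = (205 - 9) + 0 = 196 + 0 = 196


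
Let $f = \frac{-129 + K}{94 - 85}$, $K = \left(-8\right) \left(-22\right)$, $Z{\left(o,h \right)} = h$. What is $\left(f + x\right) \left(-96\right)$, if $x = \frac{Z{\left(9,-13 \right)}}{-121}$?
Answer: $- \frac{185728}{363} \approx -511.65$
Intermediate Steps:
$K = 176$
$f = \frac{47}{9}$ ($f = \frac{-129 + 176}{94 - 85} = \frac{47}{9} \approx 5.2222$)
$x = \frac{13}{121}$ ($x = - \frac{13}{-121} = \left(-13\right) \left(- \frac{1}{121}\right) = \frac{13}{121} \approx 0.10744$)
$\left(f + x\right) \left(-96\right) = \left(\frac{47}{9} + \frac{13}{121}\right) \left(-96\right) = \frac{5804}{1089} \left(-96\right) = - \frac{185728}{363}$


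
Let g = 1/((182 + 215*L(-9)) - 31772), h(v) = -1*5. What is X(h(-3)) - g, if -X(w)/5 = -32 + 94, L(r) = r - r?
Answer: -9792899/31590 ≈ -310.00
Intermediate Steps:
L(r) = 0
h(v) = -5
g = -1/31590 (g = 1/((182 + 215*0) - 31772) = 1/((182 + 0) - 31772) = 1/(182 - 31772) = 1/(-31590) = -1/31590 ≈ -3.1656e-5)
X(w) = -310 (X(w) = -5*(-32 + 94) = -5*62 = -310)
X(h(-3)) - g = -310 - 1*(-1/31590) = -310 + 1/31590 = -9792899/31590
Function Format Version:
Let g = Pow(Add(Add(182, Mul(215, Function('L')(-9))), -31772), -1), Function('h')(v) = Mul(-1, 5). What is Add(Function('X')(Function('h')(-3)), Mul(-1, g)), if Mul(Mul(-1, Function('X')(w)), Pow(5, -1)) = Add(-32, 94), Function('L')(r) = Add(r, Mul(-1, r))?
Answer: Rational(-9792899, 31590) ≈ -310.00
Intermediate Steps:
Function('L')(r) = 0
Function('h')(v) = -5
g = Rational(-1, 31590) (g = Pow(Add(Add(182, Mul(215, 0)), -31772), -1) = Pow(Add(Add(182, 0), -31772), -1) = Pow(Add(182, -31772), -1) = Pow(-31590, -1) = Rational(-1, 31590) ≈ -3.1656e-5)
Function('X')(w) = -310 (Function('X')(w) = Mul(-5, Add(-32, 94)) = Mul(-5, 62) = -310)
Add(Function('X')(Function('h')(-3)), Mul(-1, g)) = Add(-310, Mul(-1, Rational(-1, 31590))) = Add(-310, Rational(1, 31590)) = Rational(-9792899, 31590)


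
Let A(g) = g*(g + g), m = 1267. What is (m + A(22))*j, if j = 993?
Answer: 2219355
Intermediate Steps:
A(g) = 2*g**2 (A(g) = g*(2*g) = 2*g**2)
(m + A(22))*j = (1267 + 2*22**2)*993 = (1267 + 2*484)*993 = (1267 + 968)*993 = 2235*993 = 2219355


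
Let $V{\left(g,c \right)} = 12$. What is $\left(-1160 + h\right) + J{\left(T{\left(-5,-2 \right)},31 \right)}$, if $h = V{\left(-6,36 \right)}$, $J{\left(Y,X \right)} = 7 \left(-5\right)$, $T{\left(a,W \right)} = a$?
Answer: $-1183$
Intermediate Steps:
$J{\left(Y,X \right)} = -35$
$h = 12$
$\left(-1160 + h\right) + J{\left(T{\left(-5,-2 \right)},31 \right)} = \left(-1160 + 12\right) - 35 = -1148 - 35 = -1183$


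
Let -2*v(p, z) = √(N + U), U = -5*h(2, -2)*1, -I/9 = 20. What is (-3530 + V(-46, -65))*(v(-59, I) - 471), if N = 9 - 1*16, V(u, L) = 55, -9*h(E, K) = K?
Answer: 1636725 + 3475*I*√73/6 ≈ 1.6367e+6 + 4948.4*I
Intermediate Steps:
h(E, K) = -K/9
I = -180 (I = -9*20 = -180)
U = -10/9 (U = -(-5)*(-2)/9*1 = -5*2/9*1 = -10/9*1 = -10/9 ≈ -1.1111)
N = -7 (N = 9 - 16 = -7)
v(p, z) = -I*√73/6 (v(p, z) = -√(-7 - 10/9)/2 = -I*√73/6)
(-3530 + V(-46, -65))*(v(-59, I) - 471) = (-3530 + 55)*(-I*√73/6 - 471) = -3475*(-471 - I*√73/6) = 1636725 + 3475*I*√73/6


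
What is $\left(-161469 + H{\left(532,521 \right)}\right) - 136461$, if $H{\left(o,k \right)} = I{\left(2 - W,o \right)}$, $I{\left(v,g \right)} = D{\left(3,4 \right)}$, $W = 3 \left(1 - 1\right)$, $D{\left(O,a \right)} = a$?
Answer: $-297926$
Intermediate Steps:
$W = 0$ ($W = 3 \cdot 0 = 0$)
$I{\left(v,g \right)} = 4$
$H{\left(o,k \right)} = 4$
$\left(-161469 + H{\left(532,521 \right)}\right) - 136461 = \left(-161469 + 4\right) - 136461 = -161465 - 136461 = -297926$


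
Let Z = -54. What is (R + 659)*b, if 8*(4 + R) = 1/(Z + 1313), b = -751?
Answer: -4954467911/10072 ≈ -4.9191e+5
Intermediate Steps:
R = -40287/10072 (R = -4 + 1/(8*(-54 + 1313)) = -4 + (1/8)/1259 = -4 + (1/8)*(1/1259) = -4 + 1/10072 = -40287/10072 ≈ -3.9999)
(R + 659)*b = (-40287/10072 + 659)*(-751) = (6597161/10072)*(-751) = -4954467911/10072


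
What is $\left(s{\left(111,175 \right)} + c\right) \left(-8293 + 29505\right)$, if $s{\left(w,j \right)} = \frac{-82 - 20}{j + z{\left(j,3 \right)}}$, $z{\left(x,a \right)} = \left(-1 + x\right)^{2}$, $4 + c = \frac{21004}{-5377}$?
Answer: $- \frac{27471265935592}{163735027} \approx -1.6778 \cdot 10^{5}$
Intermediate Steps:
$c = - \frac{42512}{5377}$ ($c = -4 + \frac{21004}{-5377} = -4 + 21004 \left(- \frac{1}{5377}\right) = -4 - \frac{21004}{5377} = - \frac{42512}{5377} \approx -7.9063$)
$s{\left(w,j \right)} = - \frac{102}{j + \left(-1 + j\right)^{2}}$ ($s{\left(w,j \right)} = \frac{-82 - 20}{j + \left(-1 + j\right)^{2}} = - \frac{102}{j + \left(-1 + j\right)^{2}}$)
$\left(s{\left(111,175 \right)} + c\right) \left(-8293 + 29505\right) = \left(- \frac{102}{175 + \left(-1 + 175\right)^{2}} - \frac{42512}{5377}\right) \left(-8293 + 29505\right) = \left(- \frac{102}{175 + 174^{2}} - \frac{42512}{5377}\right) 21212 = \left(- \frac{102}{175 + 30276} - \frac{42512}{5377}\right) 21212 = \left(- \frac{102}{30451} - \frac{42512}{5377}\right) 21212 = \left(- \frac{1295081366}{163735027}\right) 21212 = - \frac{27471265935592}{163735027}$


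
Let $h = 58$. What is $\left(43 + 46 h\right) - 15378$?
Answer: $-12667$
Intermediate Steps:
$\left(43 + 46 h\right) - 15378 = \left(43 + 46 \cdot 58\right) - 15378 = \left(43 + 2668\right) - 15378 = 2711 - 15378 = -12667$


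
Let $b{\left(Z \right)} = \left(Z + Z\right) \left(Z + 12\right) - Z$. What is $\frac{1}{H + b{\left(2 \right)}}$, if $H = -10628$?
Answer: $- \frac{1}{10574} \approx -9.4572 \cdot 10^{-5}$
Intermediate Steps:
$b{\left(Z \right)} = - Z + 2 Z \left(12 + Z\right)$ ($b{\left(Z \right)} = 2 Z \left(12 + Z\right) - Z = - Z + 2 Z \left(12 + Z\right)$)
$\frac{1}{H + b{\left(2 \right)}} = \frac{1}{-10628 + 2 \left(23 + 2 \cdot 2\right)} = \frac{1}{-10628 + 2 \left(23 + 4\right)} = \frac{1}{-10628 + 2 \cdot 27} = \frac{1}{-10628 + 54} = \frac{1}{-10574} = - \frac{1}{10574}$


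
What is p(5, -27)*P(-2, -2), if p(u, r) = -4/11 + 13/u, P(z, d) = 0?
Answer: 0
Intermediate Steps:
p(u, r) = -4/11 + 13/u (p(u, r) = -4*1/11 + 13/u = -4/11 + 13/u)
p(5, -27)*P(-2, -2) = (-4/11 + 13/5)*0 = (123/55)*0 = 0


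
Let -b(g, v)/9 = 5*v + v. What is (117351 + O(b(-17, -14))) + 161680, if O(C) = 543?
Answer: 279574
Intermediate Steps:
b(g, v) = -54*v (b(g, v) = -9*(5*v + v) = -54*v)
(117351 + O(b(-17, -14))) + 161680 = (117351 + 543) + 161680 = 117894 + 161680 = 279574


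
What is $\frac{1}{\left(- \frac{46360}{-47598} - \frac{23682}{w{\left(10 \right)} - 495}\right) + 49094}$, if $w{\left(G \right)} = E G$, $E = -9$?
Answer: $\frac{1546935}{76009356692} \approx 2.0352 \cdot 10^{-5}$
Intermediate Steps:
$w{\left(G \right)} = - 9 G$
$\frac{1}{\left(- \frac{46360}{-47598} - \frac{23682}{w{\left(10 \right)} - 495}\right) + 49094} = \frac{1}{\left(- \frac{46360}{-47598} - \frac{23682}{\left(-9\right) 10 - 495}\right) + 49094} = \frac{1}{\left(\left(-46360\right) \left(- \frac{1}{47598}\right) - \frac{23682}{-90 - 495}\right) + 49094} = \frac{1}{\left(\frac{23180}{23799} - \frac{23682}{-585}\right) + 49094} = \frac{1}{\left(\frac{23180}{23799} - - \frac{7894}{195}\right) + 49094} = \frac{1}{\left(\frac{23180}{23799} + \frac{7894}{195}\right) + 49094} = \frac{1}{\frac{64129802}{1546935} + 49094} = \frac{1}{\frac{76009356692}{1546935}} = \frac{1546935}{76009356692}$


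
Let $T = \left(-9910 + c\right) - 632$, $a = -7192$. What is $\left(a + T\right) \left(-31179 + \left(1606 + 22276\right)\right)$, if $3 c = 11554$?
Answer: $\frac{303905456}{3} \approx 1.013 \cdot 10^{8}$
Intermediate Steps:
$c = \frac{11554}{3}$ ($c = \frac{1}{3} \cdot 11554 = \frac{11554}{3} \approx 3851.3$)
$T = - \frac{20072}{3}$ ($T = \left(-9910 + \frac{11554}{3}\right) - 632 = - \frac{18176}{3} - 632 = - \frac{20072}{3} \approx -6690.7$)
$\left(a + T\right) \left(-31179 + \left(1606 + 22276\right)\right) = \left(-7192 - \frac{20072}{3}\right) \left(-31179 + \left(1606 + 22276\right)\right) = - \frac{41648 \left(-31179 + 23882\right)}{3} = \left(- \frac{41648}{3}\right) \left(-7297\right) = \frac{303905456}{3}$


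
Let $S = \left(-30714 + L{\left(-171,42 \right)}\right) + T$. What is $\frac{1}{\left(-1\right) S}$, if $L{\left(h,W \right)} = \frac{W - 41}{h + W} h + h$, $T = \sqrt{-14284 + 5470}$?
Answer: $\frac{9517319}{293932497515} + \frac{1849 i \sqrt{8814}}{1763594985090} \approx 3.2379 \cdot 10^{-5} + 9.8429 \cdot 10^{-8} i$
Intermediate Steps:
$T = i \sqrt{8814}$ ($T = \sqrt{-8814} = i \sqrt{8814} \approx 93.883 i$)
$L{\left(h,W \right)} = h + \frac{h \left(-41 + W\right)}{W + h}$ ($L{\left(h,W \right)} = \frac{-41 + W}{W + h} h + h = \frac{h \left(-41 + W\right)}{W + h} + h = h + \frac{h \left(-41 + W\right)}{W + h}$)
$S = - \frac{1327998}{43} + i \sqrt{8814}$ ($S = \left(-30714 - \frac{171 \left(-41 - 171 + 2 \cdot 42\right)}{42 - 171}\right) + i \sqrt{8814} = \left(-30714 - \frac{171 \left(-41 - 171 + 84\right)}{-129}\right) + i \sqrt{8814} = \left(-30714 - \left(- \frac{57}{43}\right) \left(-128\right)\right) + i \sqrt{8814} = \left(-30714 - \frac{7296}{43}\right) + i \sqrt{8814} = - \frac{1327998}{43} + i \sqrt{8814} \approx -30884.0 + 93.883 i$)
$\frac{1}{\left(-1\right) S} = \frac{1}{\left(-1\right) \left(- \frac{1327998}{43} + i \sqrt{8814}\right)} = \frac{1}{\frac{1327998}{43} - i \sqrt{8814}}$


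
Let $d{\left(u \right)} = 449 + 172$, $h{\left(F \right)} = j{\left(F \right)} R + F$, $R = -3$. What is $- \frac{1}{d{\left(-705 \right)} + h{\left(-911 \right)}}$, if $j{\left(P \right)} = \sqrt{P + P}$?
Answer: $- \frac{i}{- 290 i + 3 \sqrt{1822}} \approx 0.0028856 - 0.0012742 i$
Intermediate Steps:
$j{\left(P \right)} = \sqrt{2} \sqrt{P}$ ($j{\left(P \right)} = \sqrt{2 P} = \sqrt{2} \sqrt{P}$)
$h{\left(F \right)} = F - 3 \sqrt{2} \sqrt{F}$ ($h{\left(F \right)} = \sqrt{2} \sqrt{F} \left(-3\right) + F = - 3 \sqrt{2} \sqrt{F} + F = F - 3 \sqrt{2} \sqrt{F}$)
$d{\left(u \right)} = 621$
$- \frac{1}{d{\left(-705 \right)} + h{\left(-911 \right)}} = - \frac{1}{621 - \left(911 + 3 \sqrt{2} \sqrt{-911}\right)} = - \frac{1}{621 - \left(911 + 3 \sqrt{2} i \sqrt{911}\right)} = - \frac{1}{621 - \left(911 + 3 i \sqrt{1822}\right)} = - \frac{1}{-290 - 3 i \sqrt{1822}}$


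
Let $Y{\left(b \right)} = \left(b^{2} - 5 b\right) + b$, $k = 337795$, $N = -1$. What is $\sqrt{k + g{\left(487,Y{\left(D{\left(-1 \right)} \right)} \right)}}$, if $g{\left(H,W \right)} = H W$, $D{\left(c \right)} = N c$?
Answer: $\sqrt{336334} \approx 579.94$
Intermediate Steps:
$D{\left(c \right)} = - c$
$Y{\left(b \right)} = b^{2} - 4 b$
$\sqrt{k + g{\left(487,Y{\left(D{\left(-1 \right)} \right)} \right)}} = \sqrt{337795 + 487 \left(-1\right) \left(-1\right) \left(-4 - -1\right)} = \sqrt{337795 + 487 \cdot 1 \left(-4 + 1\right)} = \sqrt{337795 + 487 \cdot 1 \left(-3\right)} = \sqrt{337795 + 487 \left(-3\right)} = \sqrt{337795 - 1461} = \sqrt{336334}$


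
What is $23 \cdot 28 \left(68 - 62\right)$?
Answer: $3864$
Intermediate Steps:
$23 \cdot 28 \left(68 - 62\right) = 644 \left(68 - 62\right) = 644 \cdot 6 = 3864$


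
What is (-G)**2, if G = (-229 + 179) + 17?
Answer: 1089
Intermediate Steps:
G = -33 (G = -50 + 17 = -33)
(-G)**2 = (-1*(-33))**2 = 33**2 = 1089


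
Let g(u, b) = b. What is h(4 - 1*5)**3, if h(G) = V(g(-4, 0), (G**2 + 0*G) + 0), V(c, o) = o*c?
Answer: 0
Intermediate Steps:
V(c, o) = c*o
h(G) = 0 (h(G) = 0*((G**2 + 0*G) + 0) = 0*((G**2 + 0) + 0) = 0*(G**2 + 0) = 0*G**2 = 0)
h(4 - 1*5)**3 = 0**3 = 0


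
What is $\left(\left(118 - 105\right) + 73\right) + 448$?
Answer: $534$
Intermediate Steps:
$\left(\left(118 - 105\right) + 73\right) + 448 = \left(13 + 73\right) + 448 = 86 + 448 = 534$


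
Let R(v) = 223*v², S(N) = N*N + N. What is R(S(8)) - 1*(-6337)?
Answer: 1162369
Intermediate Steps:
S(N) = N + N² (S(N) = N² + N = N + N²)
R(S(8)) - 1*(-6337) = 223*(8*(1 + 8))² - 1*(-6337) = 223*(8*9)² + 6337 = 223*72² + 6337 = 223*5184 + 6337 = 1156032 + 6337 = 1162369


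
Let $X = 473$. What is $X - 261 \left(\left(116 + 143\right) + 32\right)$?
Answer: $-75478$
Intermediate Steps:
$X - 261 \left(\left(116 + 143\right) + 32\right) = 473 - 261 \left(\left(116 + 143\right) + 32\right) = 473 - 261 \left(259 + 32\right) = 473 - 75951 = -75478$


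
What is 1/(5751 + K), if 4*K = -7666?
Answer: 2/7669 ≈ 0.00026079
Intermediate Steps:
K = -3833/2 (K = (¼)*(-7666) = -3833/2 ≈ -1916.5)
1/(5751 + K) = 1/(5751 - 3833/2) = 1/(7669/2) = 2/7669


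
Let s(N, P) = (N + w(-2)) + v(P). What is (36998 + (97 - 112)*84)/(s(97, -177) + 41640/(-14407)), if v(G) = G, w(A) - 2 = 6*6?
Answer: -257438683/323367 ≈ -796.12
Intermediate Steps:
w(A) = 38 (w(A) = 2 + 6*6 = 2 + 36 = 38)
s(N, P) = 38 + N + P (s(N, P) = (N + 38) + P = (38 + N) + P = 38 + N + P)
(36998 + (97 - 112)*84)/(s(97, -177) + 41640/(-14407)) = (36998 + (97 - 112)*84)/((38 + 97 - 177) + 41640/(-14407)) = (36998 - 15*84)/(-42 + 41640*(-1/14407)) = (36998 - 1260)/(-42 - 41640/14407) = 35738/(-646734/14407) = 35738*(-14407/646734) = -257438683/323367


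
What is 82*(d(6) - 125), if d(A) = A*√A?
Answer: -10250 + 492*√6 ≈ -9044.8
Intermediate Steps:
d(A) = A^(3/2)
82*(d(6) - 125) = 82*(6^(3/2) - 125) = 82*(6*√6 - 125) = 82*(-125 + 6*√6) = -10250 + 492*√6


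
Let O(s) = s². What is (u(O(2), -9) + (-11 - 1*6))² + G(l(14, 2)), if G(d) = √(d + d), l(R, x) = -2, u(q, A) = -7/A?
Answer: 21316/81 + 2*I ≈ 263.16 + 2.0*I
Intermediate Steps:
G(d) = √2*√d (G(d) = √(2*d) = √2*√d)
(u(O(2), -9) + (-11 - 1*6))² + G(l(14, 2)) = (-7/(-9) + (-11 - 1*6))² + √2*√(-2) = (-7*(-⅑) + (-11 - 6))² + √2*(I*√2) = (7/9 - 17)² + 2*I = (-146/9)² + 2*I = 21316/81 + 2*I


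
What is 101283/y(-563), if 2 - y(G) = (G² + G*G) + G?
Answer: -7791/48721 ≈ -0.15991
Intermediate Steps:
y(G) = 2 - G - 2*G² (y(G) = 2 - ((G² + G*G) + G) = 2 - ((G² + G²) + G) = 2 - (2*G² + G) = 2 - (G + 2*G²) = 2 + (-G - 2*G²) = 2 - G - 2*G²)
101283/y(-563) = 101283/(2 - 1*(-563) - 2*(-563)²) = 101283/(2 + 563 - 2*316969) = 101283/(2 + 563 - 633938) = 101283/(-633373) = 101283*(-1/633373) = -7791/48721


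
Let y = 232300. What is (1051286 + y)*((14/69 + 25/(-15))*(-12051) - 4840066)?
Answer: -142369969342386/23 ≈ -6.1900e+12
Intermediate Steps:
(1051286 + y)*((14/69 + 25/(-15))*(-12051) - 4840066) = (1051286 + 232300)*((14/69 + 25/(-15))*(-12051) - 4840066) = 1283586*((14*(1/69) + 25*(-1/15))*(-12051) - 4840066) = 1283586*((14/69 - 5/3)*(-12051) - 4840066) = 1283586*(-101/69*(-12051) - 4840066) = 1283586*(405717/23 - 4840066) = 1283586*(-110915801/23) = -142369969342386/23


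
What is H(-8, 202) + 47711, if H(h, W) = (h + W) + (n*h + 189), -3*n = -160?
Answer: 143002/3 ≈ 47667.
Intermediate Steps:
n = 160/3 (n = -1/3*(-160) = 160/3 ≈ 53.333)
H(h, W) = 189 + W + 163*h/3 (H(h, W) = (h + W) + (160*h/3 + 189) = (W + h) + (189 + 160*h/3) = 189 + W + 163*h/3)
H(-8, 202) + 47711 = (189 + 202 + (163/3)*(-8)) + 47711 = (189 + 202 - 1304/3) + 47711 = -131/3 + 47711 = 143002/3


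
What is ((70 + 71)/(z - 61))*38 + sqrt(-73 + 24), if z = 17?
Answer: -2679/22 + 7*I ≈ -121.77 + 7.0*I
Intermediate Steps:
((70 + 71)/(z - 61))*38 + sqrt(-73 + 24) = ((70 + 71)/(17 - 61))*38 + sqrt(-73 + 24) = (141/(-44))*38 + sqrt(-49) = (141*(-1/44))*38 + 7*I = -141/44*38 + 7*I = -2679/22 + 7*I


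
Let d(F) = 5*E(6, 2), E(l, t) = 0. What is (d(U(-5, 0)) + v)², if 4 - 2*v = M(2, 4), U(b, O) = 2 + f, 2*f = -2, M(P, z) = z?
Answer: 0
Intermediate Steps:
f = -1 (f = (½)*(-2) = -1)
U(b, O) = 1 (U(b, O) = 2 - 1 = 1)
v = 0 (v = 2 - ½*4 = 2 - 2 = 0)
d(F) = 0 (d(F) = 5*0 = 0)
(d(U(-5, 0)) + v)² = (0 + 0)² = 0² = 0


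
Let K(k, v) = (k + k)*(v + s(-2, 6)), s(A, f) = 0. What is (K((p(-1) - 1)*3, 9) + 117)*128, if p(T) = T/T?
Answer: 14976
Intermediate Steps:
p(T) = 1
K(k, v) = 2*k*v (K(k, v) = (k + k)*(v + 0) = (2*k)*v = 2*k*v)
(K((p(-1) - 1)*3, 9) + 117)*128 = (2*((1 - 1)*3)*9 + 117)*128 = (2*(0*3)*9 + 117)*128 = (2*0*9 + 117)*128 = (0 + 117)*128 = 117*128 = 14976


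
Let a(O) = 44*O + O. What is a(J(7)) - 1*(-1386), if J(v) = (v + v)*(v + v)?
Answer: 10206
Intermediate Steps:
J(v) = 4*v**2 (J(v) = (2*v)*(2*v) = 4*v**2)
a(O) = 45*O
a(J(7)) - 1*(-1386) = 45*(4*7**2) - 1*(-1386) = 45*(4*49) + 1386 = 45*196 + 1386 = 8820 + 1386 = 10206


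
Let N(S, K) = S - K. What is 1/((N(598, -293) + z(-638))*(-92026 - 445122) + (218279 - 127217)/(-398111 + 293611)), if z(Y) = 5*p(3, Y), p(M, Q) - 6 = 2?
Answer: -52250/26129430218531 ≈ -1.9997e-9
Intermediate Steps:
p(M, Q) = 8 (p(M, Q) = 6 + 2 = 8)
z(Y) = 40 (z(Y) = 5*8 = 40)
1/((N(598, -293) + z(-638))*(-92026 - 445122) + (218279 - 127217)/(-398111 + 293611)) = 1/(((598 - 1*(-293)) + 40)*(-92026 - 445122) + (218279 - 127217)/(-398111 + 293611)) = 1/(((598 + 293) + 40)*(-537148) + 91062/(-104500)) = 1/((891 + 40)*(-537148) + 91062*(-1/104500)) = 1/(931*(-537148) - 45531/52250) = 1/(-500084788 - 45531/52250) = 1/(-26129430218531/52250) = -52250/26129430218531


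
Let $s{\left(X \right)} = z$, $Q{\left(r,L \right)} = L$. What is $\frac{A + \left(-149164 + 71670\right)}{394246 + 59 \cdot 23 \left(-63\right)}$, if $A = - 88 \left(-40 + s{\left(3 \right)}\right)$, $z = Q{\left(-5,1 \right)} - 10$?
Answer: $- \frac{73182}{308755} \approx -0.23702$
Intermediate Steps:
$z = -9$ ($z = 1 - 10 = -9$)
$s{\left(X \right)} = -9$
$A = 4312$ ($A = - 88 \left(-40 - 9\right) = \left(-88\right) \left(-49\right) = 4312$)
$\frac{A + \left(-149164 + 71670\right)}{394246 + 59 \cdot 23 \left(-63\right)} = \frac{4312 + \left(-149164 + 71670\right)}{394246 + 59 \cdot 23 \left(-63\right)} = \frac{4312 - 77494}{394246 + 1357 \left(-63\right)} = - \frac{73182}{394246 - 85491} = - \frac{73182}{308755}$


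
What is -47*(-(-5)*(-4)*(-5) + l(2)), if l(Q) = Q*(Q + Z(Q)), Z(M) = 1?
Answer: -4982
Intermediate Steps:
l(Q) = Q*(1 + Q) (l(Q) = Q*(Q + 1) = Q*(1 + Q))
-47*(-(-5)*(-4)*(-5) + l(2)) = -47*(-(-5)*(-4)*(-5) + 2*(1 + 2)) = -47*(-5*4*(-5) + 2*3) = -47*(-20*(-5) + 6) = -47*(100 + 6) = -47*106 = -4982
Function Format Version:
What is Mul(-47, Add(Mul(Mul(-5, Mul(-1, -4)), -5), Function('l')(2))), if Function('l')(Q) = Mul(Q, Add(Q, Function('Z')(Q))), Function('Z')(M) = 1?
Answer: -4982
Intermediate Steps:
Function('l')(Q) = Mul(Q, Add(1, Q)) (Function('l')(Q) = Mul(Q, Add(Q, 1)) = Mul(Q, Add(1, Q)))
Mul(-47, Add(Mul(Mul(-5, Mul(-1, -4)), -5), Function('l')(2))) = Mul(-47, Add(Mul(Mul(-5, Mul(-1, -4)), -5), Mul(2, Add(1, 2)))) = Mul(-47, Add(Mul(Mul(-5, 4), -5), Mul(2, 3))) = Mul(-47, Add(Mul(-20, -5), 6)) = Mul(-47, Add(100, 6)) = Mul(-47, 106) = -4982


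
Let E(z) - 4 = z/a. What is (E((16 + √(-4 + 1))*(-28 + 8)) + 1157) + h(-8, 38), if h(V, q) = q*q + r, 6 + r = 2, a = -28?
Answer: 18287/7 + 5*I*√3/7 ≈ 2612.4 + 1.2372*I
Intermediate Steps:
r = -4 (r = -6 + 2 = -4)
E(z) = 4 - z/28 (E(z) = 4 + z/(-28) = 4 + z*(-1/28) = 4 - z/28)
h(V, q) = -4 + q² (h(V, q) = q*q - 4 = q² - 4 = -4 + q²)
(E((16 + √(-4 + 1))*(-28 + 8)) + 1157) + h(-8, 38) = ((4 - (16 + √(-4 + 1))*(-28 + 8)/28) + 1157) + (-4 + 38²) = ((4 - (16 + √(-3))*(-20)/28) + 1157) + (-4 + 1444) = ((4 - (16 + I*√3)*(-20)/28) + 1157) + 1440 = ((4 - (-320 - 20*I*√3)/28) + 1157) + 1440 = ((4 + (80/7 + 5*I*√3/7)) + 1157) + 1440 = ((108/7 + 5*I*√3/7) + 1157) + 1440 = (8207/7 + 5*I*√3/7) + 1440 = 18287/7 + 5*I*√3/7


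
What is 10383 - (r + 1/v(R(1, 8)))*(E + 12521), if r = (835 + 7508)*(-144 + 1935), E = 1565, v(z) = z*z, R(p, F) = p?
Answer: -210477424621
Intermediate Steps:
v(z) = z²
r = 14942313 (r = 8343*1791 = 14942313)
10383 - (r + 1/v(R(1, 8)))*(E + 12521) = 10383 - (14942313 + 1/(1²))*(1565 + 12521) = 10383 - (14942313 + 1/1)*14086 = 10383 - (14942313 + 1)*14086 = 10383 - 14942314*14086 = 10383 - 1*210477435004 = 10383 - 210477435004 = -210477424621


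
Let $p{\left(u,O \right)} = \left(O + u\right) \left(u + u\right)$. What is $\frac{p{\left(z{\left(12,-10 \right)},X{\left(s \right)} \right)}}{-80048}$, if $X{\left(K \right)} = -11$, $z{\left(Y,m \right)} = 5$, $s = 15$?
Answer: $\frac{15}{20012} \approx 0.00074955$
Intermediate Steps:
$p{\left(u,O \right)} = 2 u \left(O + u\right)$ ($p{\left(u,O \right)} = \left(O + u\right) 2 u = 2 u \left(O + u\right)$)
$\frac{p{\left(z{\left(12,-10 \right)},X{\left(s \right)} \right)}}{-80048} = \frac{2 \cdot 5 \left(-11 + 5\right)}{-80048} = 2 \cdot 5 \left(-6\right) \left(- \frac{1}{80048}\right) = \left(-60\right) \left(- \frac{1}{80048}\right) = \frac{15}{20012}$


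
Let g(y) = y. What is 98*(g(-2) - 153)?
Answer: -15190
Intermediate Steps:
98*(g(-2) - 153) = 98*(-2 - 153) = 98*(-155) = -15190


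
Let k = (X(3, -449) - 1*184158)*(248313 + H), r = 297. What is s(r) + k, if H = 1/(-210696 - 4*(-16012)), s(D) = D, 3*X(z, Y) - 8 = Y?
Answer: -6711393698348559/146648 ≈ -4.5765e+10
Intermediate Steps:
X(z, Y) = 8/3 + Y/3
H = -1/146648 (H = 1/(-210696 + 64048) = 1/(-146648) = -1/146648 ≈ -6.8190e-6)
k = -6711393741903015/146648 (k = ((8/3 + (1/3)*(-449)) - 1*184158)*(248313 - 1/146648) = ((8/3 - 449/3) - 184158)*(36414604823/146648) = (-147 - 184158)*(36414604823/146648) = -184305*36414604823/146648 = -6711393741903015/146648 ≈ -4.5765e+10)
s(r) + k = 297 - 6711393741903015/146648 = -6711393698348559/146648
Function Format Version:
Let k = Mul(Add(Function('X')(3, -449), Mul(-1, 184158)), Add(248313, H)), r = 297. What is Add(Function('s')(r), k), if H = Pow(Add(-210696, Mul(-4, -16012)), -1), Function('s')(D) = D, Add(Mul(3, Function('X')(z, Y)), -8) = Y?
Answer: Rational(-6711393698348559, 146648) ≈ -4.5765e+10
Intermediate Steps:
Function('X')(z, Y) = Add(Rational(8, 3), Mul(Rational(1, 3), Y))
H = Rational(-1, 146648) (H = Pow(Add(-210696, 64048), -1) = Pow(-146648, -1) = Rational(-1, 146648) ≈ -6.8190e-6)
k = Rational(-6711393741903015, 146648) (k = Mul(Add(Add(Rational(8, 3), Mul(Rational(1, 3), -449)), Mul(-1, 184158)), Add(248313, Rational(-1, 146648))) = Mul(Add(Add(Rational(8, 3), Rational(-449, 3)), -184158), Rational(36414604823, 146648)) = Mul(Add(-147, -184158), Rational(36414604823, 146648)) = Mul(-184305, Rational(36414604823, 146648)) = Rational(-6711393741903015, 146648) ≈ -4.5765e+10)
Add(Function('s')(r), k) = Add(297, Rational(-6711393741903015, 146648)) = Rational(-6711393698348559, 146648)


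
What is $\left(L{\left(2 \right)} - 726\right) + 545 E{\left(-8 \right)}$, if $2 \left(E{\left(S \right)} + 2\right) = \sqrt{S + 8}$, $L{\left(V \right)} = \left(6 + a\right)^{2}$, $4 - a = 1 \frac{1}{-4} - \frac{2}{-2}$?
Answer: $- \frac{27687}{16} \approx -1730.4$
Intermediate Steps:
$a = \frac{13}{4}$ ($a = 4 - \left(1 \frac{1}{-4} - \frac{2}{-2}\right) = 4 - \left(1 \left(- \frac{1}{4}\right) - -1\right) = 4 - \left(- \frac{1}{4} + 1\right) = 4 - \frac{3}{4} = \frac{13}{4} \approx 3.25$)
$L{\left(V \right)} = \frac{1369}{16}$ ($L{\left(V \right)} = \left(6 + \frac{13}{4}\right)^{2} = \left(\frac{37}{4}\right)^{2} = \frac{1369}{16}$)
$E{\left(S \right)} = -2 + \frac{\sqrt{8 + S}}{2}$ ($E{\left(S \right)} = -2 + \frac{\sqrt{S + 8}}{2} = -2 + \frac{\sqrt{8 + S}}{2}$)
$\left(L{\left(2 \right)} - 726\right) + 545 E{\left(-8 \right)} = \left(\frac{1369}{16} - 726\right) + 545 \left(-2 + \frac{\sqrt{8 - 8}}{2}\right) = \left(\frac{1369}{16} - 726\right) + 545 \left(-2 + \frac{\sqrt{0}}{2}\right) = - \frac{10247}{16} + 545 \left(-2 + \frac{1}{2} \cdot 0\right) = - \frac{10247}{16} + 545 \left(-2 + 0\right) = - \frac{10247}{16} + 545 \left(-2\right) = - \frac{10247}{16} - 1090 = - \frac{27687}{16}$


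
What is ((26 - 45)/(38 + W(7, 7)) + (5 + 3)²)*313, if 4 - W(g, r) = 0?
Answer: 835397/42 ≈ 19890.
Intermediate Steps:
W(g, r) = 4 (W(g, r) = 4 - 1*0 = 4 + 0 = 4)
((26 - 45)/(38 + W(7, 7)) + (5 + 3)²)*313 = ((26 - 45)/(38 + 4) + (5 + 3)²)*313 = (-19/42 + 8²)*313 = (-19*1/42 + 64)*313 = (-19/42 + 64)*313 = (2669/42)*313 = 835397/42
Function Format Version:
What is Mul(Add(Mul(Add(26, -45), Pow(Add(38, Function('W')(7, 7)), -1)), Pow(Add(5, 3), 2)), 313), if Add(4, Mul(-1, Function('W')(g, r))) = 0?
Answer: Rational(835397, 42) ≈ 19890.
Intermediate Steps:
Function('W')(g, r) = 4 (Function('W')(g, r) = Add(4, Mul(-1, 0)) = Add(4, 0) = 4)
Mul(Add(Mul(Add(26, -45), Pow(Add(38, Function('W')(7, 7)), -1)), Pow(Add(5, 3), 2)), 313) = Mul(Add(Mul(Add(26, -45), Pow(Add(38, 4), -1)), Pow(Add(5, 3), 2)), 313) = Mul(Add(Mul(-19, Pow(42, -1)), Pow(8, 2)), 313) = Mul(Add(Mul(-19, Rational(1, 42)), 64), 313) = Mul(Add(Rational(-19, 42), 64), 313) = Mul(Rational(2669, 42), 313) = Rational(835397, 42)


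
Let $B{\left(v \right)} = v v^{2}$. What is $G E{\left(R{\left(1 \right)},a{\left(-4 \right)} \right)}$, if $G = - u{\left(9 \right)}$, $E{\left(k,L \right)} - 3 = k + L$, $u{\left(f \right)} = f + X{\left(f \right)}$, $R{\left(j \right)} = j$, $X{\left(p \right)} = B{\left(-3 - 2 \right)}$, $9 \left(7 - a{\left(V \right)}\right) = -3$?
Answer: $\frac{3944}{3} \approx 1314.7$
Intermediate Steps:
$a{\left(V \right)} = \frac{22}{3}$ ($a{\left(V \right)} = 7 - - \frac{1}{3} = 7 + \frac{1}{3} = \frac{22}{3}$)
$B{\left(v \right)} = v^{3}$
$X{\left(p \right)} = -125$ ($X{\left(p \right)} = \left(-3 - 2\right)^{3} = \left(-5\right)^{3} = -125$)
$u{\left(f \right)} = -125 + f$ ($u{\left(f \right)} = f - 125 = -125 + f$)
$E{\left(k,L \right)} = 3 + L + k$ ($E{\left(k,L \right)} = 3 + \left(k + L\right) = 3 + \left(L + k\right) = 3 + L + k$)
$G = 116$ ($G = - (-125 + 9) = \left(-1\right) \left(-116\right) = 116$)
$G E{\left(R{\left(1 \right)},a{\left(-4 \right)} \right)} = 116 \left(3 + \frac{22}{3} + 1\right) = 116 \cdot \frac{34}{3} = \frac{3944}{3}$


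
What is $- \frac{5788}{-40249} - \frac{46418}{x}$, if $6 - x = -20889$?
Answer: $- \frac{1747337822}{841002855} \approx -2.0777$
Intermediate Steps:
$x = 20895$ ($x = 6 - -20889 = 6 + 20889 = 20895$)
$- \frac{5788}{-40249} - \frac{46418}{x} = - \frac{5788}{-40249} - \frac{46418}{20895} = \left(-5788\right) \left(- \frac{1}{40249}\right) - \frac{46418}{20895} = \frac{5788}{40249} - \frac{46418}{20895} = - \frac{1747337822}{841002855}$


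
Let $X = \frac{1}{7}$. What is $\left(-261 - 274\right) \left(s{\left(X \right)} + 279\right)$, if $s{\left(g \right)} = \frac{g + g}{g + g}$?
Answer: $-149800$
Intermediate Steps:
$X = \frac{1}{7} \approx 0.14286$
$s{\left(g \right)} = 1$ ($s{\left(g \right)} = \frac{2 g}{2 g} = 2 g \frac{1}{2 g} = 1$)
$\left(-261 - 274\right) \left(s{\left(X \right)} + 279\right) = \left(-261 - 274\right) \left(1 + 279\right) = \left(-535\right) 280 = -149800$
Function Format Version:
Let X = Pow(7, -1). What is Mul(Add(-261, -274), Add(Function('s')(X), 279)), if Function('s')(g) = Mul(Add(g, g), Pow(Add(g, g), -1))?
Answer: -149800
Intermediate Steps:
X = Rational(1, 7) ≈ 0.14286
Function('s')(g) = 1 (Function('s')(g) = Mul(Mul(2, g), Pow(Mul(2, g), -1)) = Mul(Mul(2, g), Mul(Rational(1, 2), Pow(g, -1))) = 1)
Mul(Add(-261, -274), Add(Function('s')(X), 279)) = Mul(Add(-261, -274), Add(1, 279)) = Mul(-535, 280) = -149800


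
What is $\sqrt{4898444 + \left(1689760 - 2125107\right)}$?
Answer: $\sqrt{4463097} \approx 2112.6$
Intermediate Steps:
$\sqrt{4898444 + \left(1689760 - 2125107\right)} = \sqrt{4898444 - 435347} = \sqrt{4463097}$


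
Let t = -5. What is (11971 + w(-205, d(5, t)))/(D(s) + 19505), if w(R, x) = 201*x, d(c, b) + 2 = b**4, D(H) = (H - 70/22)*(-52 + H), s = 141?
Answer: 1509134/349479 ≈ 4.3182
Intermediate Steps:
D(H) = (-52 + H)*(-35/11 + H) (D(H) = (H - 70*1/22)*(-52 + H) = (H - 35/11)*(-52 + H) = (-35/11 + H)*(-52 + H) = (-52 + H)*(-35/11 + H))
d(c, b) = -2 + b**4
(11971 + w(-205, d(5, t)))/(D(s) + 19505) = (11971 + 201*(-2 + (-5)**4))/((1820/11 + 141**2 - 607/11*141) + 19505) = (11971 + 201*(-2 + 625))/((1820/11 + 19881 - 85587/11) + 19505) = (11971 + 201*623)/(134924/11 + 19505) = (11971 + 125223)/(349479/11) = 137194*(11/349479) = 1509134/349479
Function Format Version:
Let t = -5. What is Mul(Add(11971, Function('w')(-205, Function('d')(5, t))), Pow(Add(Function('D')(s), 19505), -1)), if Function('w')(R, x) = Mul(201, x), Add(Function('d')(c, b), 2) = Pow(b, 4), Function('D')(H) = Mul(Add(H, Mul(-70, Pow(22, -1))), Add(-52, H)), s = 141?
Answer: Rational(1509134, 349479) ≈ 4.3182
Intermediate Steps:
Function('D')(H) = Mul(Add(-52, H), Add(Rational(-35, 11), H)) (Function('D')(H) = Mul(Add(H, Mul(-70, Rational(1, 22))), Add(-52, H)) = Mul(Add(H, Rational(-35, 11)), Add(-52, H)) = Mul(Add(Rational(-35, 11), H), Add(-52, H)) = Mul(Add(-52, H), Add(Rational(-35, 11), H)))
Function('d')(c, b) = Add(-2, Pow(b, 4))
Mul(Add(11971, Function('w')(-205, Function('d')(5, t))), Pow(Add(Function('D')(s), 19505), -1)) = Mul(Add(11971, Mul(201, Add(-2, Pow(-5, 4)))), Pow(Add(Add(Rational(1820, 11), Pow(141, 2), Mul(Rational(-607, 11), 141)), 19505), -1)) = Mul(Add(11971, Mul(201, Add(-2, 625))), Pow(Add(Add(Rational(1820, 11), 19881, Rational(-85587, 11)), 19505), -1)) = Mul(Add(11971, Mul(201, 623)), Pow(Add(Rational(134924, 11), 19505), -1)) = Mul(Add(11971, 125223), Pow(Rational(349479, 11), -1)) = Mul(137194, Rational(11, 349479)) = Rational(1509134, 349479)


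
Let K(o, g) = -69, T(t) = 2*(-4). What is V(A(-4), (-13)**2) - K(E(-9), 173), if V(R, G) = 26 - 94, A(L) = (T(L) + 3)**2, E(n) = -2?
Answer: 1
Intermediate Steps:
T(t) = -8
A(L) = 25 (A(L) = (-8 + 3)**2 = (-5)**2 = 25)
V(R, G) = -68
V(A(-4), (-13)**2) - K(E(-9), 173) = -68 - 1*(-69) = -68 + 69 = 1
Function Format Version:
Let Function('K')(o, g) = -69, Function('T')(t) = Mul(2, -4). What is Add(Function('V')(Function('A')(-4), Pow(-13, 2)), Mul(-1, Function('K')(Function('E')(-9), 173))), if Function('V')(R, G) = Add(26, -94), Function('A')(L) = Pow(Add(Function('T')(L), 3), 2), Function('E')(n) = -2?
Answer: 1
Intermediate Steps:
Function('T')(t) = -8
Function('A')(L) = 25 (Function('A')(L) = Pow(Add(-8, 3), 2) = Pow(-5, 2) = 25)
Function('V')(R, G) = -68
Add(Function('V')(Function('A')(-4), Pow(-13, 2)), Mul(-1, Function('K')(Function('E')(-9), 173))) = Add(-68, Mul(-1, -69)) = Add(-68, 69) = 1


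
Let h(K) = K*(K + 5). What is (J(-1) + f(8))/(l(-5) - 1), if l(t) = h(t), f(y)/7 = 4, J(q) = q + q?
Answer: -26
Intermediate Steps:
J(q) = 2*q
h(K) = K*(5 + K)
f(y) = 28 (f(y) = 7*4 = 28)
l(t) = t*(5 + t)
(J(-1) + f(8))/(l(-5) - 1) = (2*(-1) + 28)/(-5*(5 - 5) - 1) = (-2 + 28)/(-5*0 - 1) = 26/(0 - 1) = 26/(-1) = 26*(-1) = -26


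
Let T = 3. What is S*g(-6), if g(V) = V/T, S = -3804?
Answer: 7608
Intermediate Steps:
g(V) = V/3
S*g(-6) = -1268*(-6) = -3804*(-2) = 7608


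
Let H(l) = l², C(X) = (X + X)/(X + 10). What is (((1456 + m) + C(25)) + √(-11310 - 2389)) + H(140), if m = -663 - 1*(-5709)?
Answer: 182724/7 + I*√13699 ≈ 26103.0 + 117.04*I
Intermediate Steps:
C(X) = 2*X/(10 + X) (C(X) = (2*X)/(10 + X) = 2*X/(10 + X))
m = 5046 (m = -663 + 5709 = 5046)
(((1456 + m) + C(25)) + √(-11310 - 2389)) + H(140) = (((1456 + 5046) + 2*25/(10 + 25)) + √(-11310 - 2389)) + 140² = ((6502 + 2*25/35) + √(-13699)) + 19600 = ((6502 + 2*25*(1/35)) + I*√13699) + 19600 = ((6502 + 10/7) + I*√13699) + 19600 = (45524/7 + I*√13699) + 19600 = 182724/7 + I*√13699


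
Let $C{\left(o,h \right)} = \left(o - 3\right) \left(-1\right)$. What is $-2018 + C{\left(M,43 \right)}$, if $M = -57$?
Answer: $-1958$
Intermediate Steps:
$C{\left(o,h \right)} = 3 - o$ ($C{\left(o,h \right)} = \left(-3 + o\right) \left(-1\right) = 3 - o$)
$-2018 + C{\left(M,43 \right)} = -2018 + \left(3 - -57\right) = -2018 + \left(3 + 57\right) = -2018 + 60 = -1958$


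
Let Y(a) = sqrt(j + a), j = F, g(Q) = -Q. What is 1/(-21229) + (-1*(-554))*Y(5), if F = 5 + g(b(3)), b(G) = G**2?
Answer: 11760865/21229 ≈ 554.00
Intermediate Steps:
F = -4 (F = 5 - 1*3**2 = 5 - 1*9 = 5 - 9 = -4)
j = -4
Y(a) = sqrt(-4 + a)
1/(-21229) + (-1*(-554))*Y(5) = 1/(-21229) + (-1*(-554))*sqrt(-4 + 5) = -1/21229 + 554*sqrt(1) = -1/21229 + 554*1 = -1/21229 + 554 = 11760865/21229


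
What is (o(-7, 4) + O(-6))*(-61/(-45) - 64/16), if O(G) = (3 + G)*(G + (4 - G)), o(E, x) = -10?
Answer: 2618/45 ≈ 58.178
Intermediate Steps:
O(G) = 12 + 4*G (O(G) = (3 + G)*4 = 12 + 4*G)
(o(-7, 4) + O(-6))*(-61/(-45) - 64/16) = (-10 + (12 + 4*(-6)))*(-61/(-45) - 64/16) = (-10 + (12 - 24))*(-61*(-1/45) - 64*1/16) = (-10 - 12)*(61/45 - 4) = -22*(-119/45) = 2618/45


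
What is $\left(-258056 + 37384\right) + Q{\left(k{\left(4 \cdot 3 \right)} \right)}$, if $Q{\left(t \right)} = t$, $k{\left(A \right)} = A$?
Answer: $-220660$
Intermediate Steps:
$\left(-258056 + 37384\right) + Q{\left(k{\left(4 \cdot 3 \right)} \right)} = \left(-258056 + 37384\right) + 4 \cdot 3 = -220672 + 12 = -220660$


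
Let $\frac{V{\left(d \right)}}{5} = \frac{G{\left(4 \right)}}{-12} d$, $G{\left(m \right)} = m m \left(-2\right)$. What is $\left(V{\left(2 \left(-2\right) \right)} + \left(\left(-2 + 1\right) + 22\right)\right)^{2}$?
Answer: $\frac{9409}{9} \approx 1045.4$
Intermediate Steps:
$G{\left(m \right)} = - 2 m^{2}$ ($G{\left(m \right)} = m^{2} \left(-2\right) = - 2 m^{2}$)
$V{\left(d \right)} = \frac{40 d}{3}$ ($V{\left(d \right)} = 5 \frac{\left(-2\right) 4^{2}}{-12} d = 5 \left(-2\right) 16 \left(- \frac{1}{12}\right) d = 5 \left(-32\right) \left(- \frac{1}{12}\right) d = 5 \frac{8 d}{3} = \frac{40 d}{3}$)
$\left(V{\left(2 \left(-2\right) \right)} + \left(\left(-2 + 1\right) + 22\right)\right)^{2} = \left(\frac{40 \cdot 2 \left(-2\right)}{3} + \left(\left(-2 + 1\right) + 22\right)\right)^{2} = \left(\frac{40}{3} \left(-4\right) + \left(-1 + 22\right)\right)^{2} = \left(- \frac{160}{3} + 21\right)^{2} = \left(- \frac{97}{3}\right)^{2} = \frac{9409}{9}$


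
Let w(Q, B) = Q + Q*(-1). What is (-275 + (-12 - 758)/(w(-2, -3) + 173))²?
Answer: 2337239025/29929 ≈ 78093.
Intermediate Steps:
w(Q, B) = 0 (w(Q, B) = Q - Q = 0)
(-275 + (-12 - 758)/(w(-2, -3) + 173))² = (-275 + (-12 - 758)/(0 + 173))² = (-275 - 770/173)² = (-48345/173)² = 2337239025/29929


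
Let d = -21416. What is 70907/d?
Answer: -70907/21416 ≈ -3.3109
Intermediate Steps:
70907/d = 70907/(-21416) = 70907*(-1/21416) = -70907/21416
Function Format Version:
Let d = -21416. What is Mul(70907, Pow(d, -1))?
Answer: Rational(-70907, 21416) ≈ -3.3109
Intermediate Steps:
Mul(70907, Pow(d, -1)) = Mul(70907, Pow(-21416, -1)) = Mul(70907, Rational(-1, 21416)) = Rational(-70907, 21416)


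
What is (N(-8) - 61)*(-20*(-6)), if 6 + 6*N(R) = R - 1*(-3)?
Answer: -7540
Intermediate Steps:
N(R) = -½ + R/6 (N(R) = -1 + (R - 1*(-3))/6 = -1 + (R + 3)/6 = -1 + (3 + R)/6 = -1 + (½ + R/6) = -½ + R/6)
(N(-8) - 61)*(-20*(-6)) = ((-½ + (⅙)*(-8)) - 61)*(-20*(-6)) = ((-½ - 4/3) - 61)*120 = (-11/6 - 61)*120 = -377/6*120 = -7540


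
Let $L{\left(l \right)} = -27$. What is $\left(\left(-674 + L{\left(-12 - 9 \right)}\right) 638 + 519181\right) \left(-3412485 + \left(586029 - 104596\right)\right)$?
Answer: $-210868674036$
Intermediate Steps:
$\left(\left(-674 + L{\left(-12 - 9 \right)}\right) 638 + 519181\right) \left(-3412485 + \left(586029 - 104596\right)\right) = \left(\left(-674 - 27\right) 638 + 519181\right) \left(-3412485 + \left(586029 - 104596\right)\right) = \left(\left(-701\right) 638 + 519181\right) \left(-3412485 + 481433\right) = \left(-447238 + 519181\right) \left(-2931052\right) = 71943 \left(-2931052\right) = -210868674036$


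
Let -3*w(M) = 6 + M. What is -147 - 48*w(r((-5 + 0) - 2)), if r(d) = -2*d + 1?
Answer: 189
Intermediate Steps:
r(d) = 1 - 2*d
w(M) = -2 - M/3 (w(M) = -(6 + M)/3 = -2 - M/3)
-147 - 48*w(r((-5 + 0) - 2)) = -147 - 48*(-2 - (1 - 2*((-5 + 0) - 2))/3) = -147 - 48*(-2 - (1 - 2*(-5 - 2))/3) = -147 - 48*(-2 - (1 - 2*(-7))/3) = -147 - 48*(-2 - (1 + 14)/3) = -147 - 48*(-2 - ⅓*15) = -147 - 48*(-2 - 5) = -147 - 48*(-7) = -147 + 336 = 189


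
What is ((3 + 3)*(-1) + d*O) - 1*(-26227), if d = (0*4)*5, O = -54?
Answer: 26221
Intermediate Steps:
d = 0 (d = 0*5 = 0)
((3 + 3)*(-1) + d*O) - 1*(-26227) = ((3 + 3)*(-1) + 0*(-54)) - 1*(-26227) = (6*(-1) + 0) + 26227 = (-6 + 0) + 26227 = -6 + 26227 = 26221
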